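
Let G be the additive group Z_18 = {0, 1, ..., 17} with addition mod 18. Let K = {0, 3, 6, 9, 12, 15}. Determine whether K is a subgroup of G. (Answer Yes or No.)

|K| = 6 divides |G| = 18, consistent with Lagrange.
K contains the identity, every element's inverse is in K, and K is closed under +: it is a subgroup.
In fact K = ⟨3⟩.

Yes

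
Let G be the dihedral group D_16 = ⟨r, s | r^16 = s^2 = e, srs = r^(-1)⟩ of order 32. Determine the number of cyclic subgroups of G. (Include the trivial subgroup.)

A cyclic subgroup of order d is generated by each of its φ(d) elements of order d, so the cyclic subgroups of order d number (#elements of order d)/φ(d).
Cyclic subgroups by order — order 1: 1; order 2: 17; order 4: 1; order 8: 1; order 16: 1.
Total: 21.

21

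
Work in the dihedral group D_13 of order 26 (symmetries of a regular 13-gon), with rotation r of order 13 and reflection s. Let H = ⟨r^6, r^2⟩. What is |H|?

|⟨r^6⟩| = 13 and |⟨r^2⟩| = 13, so |H| is a multiple of lcm(13, 13) = 13 and divides |G| = 26.
Closing under the operation: H = {e, r, r^2, r^3, r^4, r^5, r^6, r^7, r^8, r^9, r^10, r^11, r^12}, so |H| = 13.

13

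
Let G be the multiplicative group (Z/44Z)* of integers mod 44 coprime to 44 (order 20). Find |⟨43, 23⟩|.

|⟨43⟩| = 2 and |⟨23⟩| = 2, so |H| is a multiple of lcm(2, 2) = 2 and divides |G| = 20.
Closing under the operation: H = {1, 21, 23, 43}, so |H| = 4.

4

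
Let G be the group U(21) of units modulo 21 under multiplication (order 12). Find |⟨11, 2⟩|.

|⟨11⟩| = 6 and |⟨2⟩| = 6, so |H| is a multiple of lcm(6, 6) = 6 and divides |G| = 12.
Closing under the operation: H = {1, 2, 4, 8, 11, 16}, so |H| = 6.

6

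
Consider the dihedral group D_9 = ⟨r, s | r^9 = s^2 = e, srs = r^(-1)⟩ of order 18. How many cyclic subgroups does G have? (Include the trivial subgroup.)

Each element a generates a cyclic subgroup ⟨a⟩; distinct elements may generate the same one (a cyclic group of order d has φ(d) generators).
Cyclic subgroups by order — order 1: 1; order 2: 9; order 3: 1; order 9: 1.
Total: 12.

12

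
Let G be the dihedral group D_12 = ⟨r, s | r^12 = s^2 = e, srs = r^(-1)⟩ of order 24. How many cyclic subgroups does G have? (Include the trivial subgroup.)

18

Group the elements of G by the cyclic subgroup they generate; each cyclic subgroup of order d accounts for φ(d) elements.
Cyclic subgroups by order — order 1: 1; order 2: 13; order 3: 1; order 4: 1; order 6: 1; order 12: 1.
Total: 18.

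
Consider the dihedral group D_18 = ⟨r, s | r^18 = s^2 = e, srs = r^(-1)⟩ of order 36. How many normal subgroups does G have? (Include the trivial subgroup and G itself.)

G has 45 subgroups. Checking conjugation-invariance by order — order 1: 1/1 normal; order 2: 1/19 normal; order 3: 1/1 normal; order 4: 0/9 normal; order 6: 1/7 normal; order 9: 1/1 normal; order 12: 0/3 normal; order 18: 3/3 normal; order 36: 1/1 normal.
Total normal subgroups: 9.

9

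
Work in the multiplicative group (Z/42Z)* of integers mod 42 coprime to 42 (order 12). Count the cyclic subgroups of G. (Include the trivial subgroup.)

8

A cyclic subgroup of order d is generated by each of its φ(d) elements of order d, so the cyclic subgroups of order d number (#elements of order d)/φ(d).
Cyclic subgroups by order — order 1: 1; order 2: 3; order 3: 1; order 6: 3.
Total: 8.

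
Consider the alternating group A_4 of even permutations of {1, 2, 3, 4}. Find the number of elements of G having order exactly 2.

3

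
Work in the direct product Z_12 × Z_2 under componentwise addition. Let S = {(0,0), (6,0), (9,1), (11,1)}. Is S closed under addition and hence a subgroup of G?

(11,1) ∈ S but its inverse (1,1) ∉ S, so S is not a subgroup.

No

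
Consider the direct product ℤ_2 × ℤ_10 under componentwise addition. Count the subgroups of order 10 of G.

3

|G| = 20 and 10 | 20, so subgroups of order 10 are possible by Lagrange.
The subgroups of order 10 are: {(0,0), (0,1), (0,2), (0,3), (0,4), (0,5), (0,6), (0,7), (0,8), (0,9)}; {(0,0), (0,2), (0,4), (0,6), (0,8), (1,0), (1,2), (1,4), (1,6), (1,8)}; {(0,0), (0,2), (0,4), (0,6), (0,8), (1,1), (1,3), (1,5), (1,7), (1,9)}.
So G has 3 subgroups of order 10.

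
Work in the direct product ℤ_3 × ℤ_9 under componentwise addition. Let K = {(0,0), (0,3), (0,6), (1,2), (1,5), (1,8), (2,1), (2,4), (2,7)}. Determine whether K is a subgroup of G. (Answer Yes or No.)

Yes

|K| = 9 divides |G| = 27, consistent with Lagrange.
K contains the identity, every element's inverse is in K, and K is closed under +: it is a subgroup.
In fact K = ⟨(2,4)⟩.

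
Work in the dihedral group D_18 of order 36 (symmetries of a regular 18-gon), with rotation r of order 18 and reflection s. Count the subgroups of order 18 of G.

|G| = 36 and 18 | 36, so subgroups of order 18 are possible by Lagrange.
The subgroups of order 18 are: {e, r, r^2, r^3, r^4, r^5, r^6, r^7, r^8, r^9, r^10, r^11, r^12, r^13, r^14, r^15, r^16, r^17}; {e, r^2, r^4, r^6, r^8, r^10, r^12, r^14, r^16, s, r^2s, r^4s, r^6s, r^8s, r^10s, r^12s, r^14s, r^16s}; {e, r^2, r^4, r^6, r^8, r^10, r^12, r^14, r^16, rs, r^3s, r^5s, r^7s, r^9s, r^11s, r^13s, r^15s, r^17s}.
So G has 3 subgroups of order 18.

3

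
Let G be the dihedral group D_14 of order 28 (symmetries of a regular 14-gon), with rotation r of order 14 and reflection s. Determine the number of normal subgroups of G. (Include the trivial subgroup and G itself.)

G has 28 subgroups. Checking conjugation-invariance by order — order 1: 1/1 normal; order 2: 1/15 normal; order 4: 0/7 normal; order 7: 1/1 normal; order 14: 3/3 normal; order 28: 1/1 normal.
Total normal subgroups: 7.

7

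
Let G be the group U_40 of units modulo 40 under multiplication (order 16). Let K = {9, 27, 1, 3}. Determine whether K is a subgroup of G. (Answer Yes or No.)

Yes

|K| = 4 divides |G| = 16, consistent with Lagrange.
K contains the identity, every element's inverse is in K, and K is closed under ·: it is a subgroup.
In fact K = ⟨27⟩.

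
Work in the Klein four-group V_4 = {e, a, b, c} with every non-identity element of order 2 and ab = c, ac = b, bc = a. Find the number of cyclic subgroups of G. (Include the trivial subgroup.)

Each element a generates a cyclic subgroup ⟨a⟩; distinct elements may generate the same one (a cyclic group of order d has φ(d) generators).
Cyclic subgroups by order — order 1: 1; order 2: 3.
Total: 4.

4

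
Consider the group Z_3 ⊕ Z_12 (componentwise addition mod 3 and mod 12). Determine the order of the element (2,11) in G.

12

The order of (2,11) in Z_3 × Z_12 is lcm(ord(2) in Z_3, ord(11) in Z_12).
ord(2) = 3 and ord(11) = 12, so |⟨(2,11)⟩| = lcm(3, 12) = 12.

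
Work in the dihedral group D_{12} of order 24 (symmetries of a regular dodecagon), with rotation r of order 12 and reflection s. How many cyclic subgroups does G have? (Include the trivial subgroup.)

18

Group the elements of G by the cyclic subgroup they generate; each cyclic subgroup of order d accounts for φ(d) elements.
Cyclic subgroups by order — order 1: 1; order 2: 13; order 3: 1; order 4: 1; order 6: 1; order 12: 1.
Total: 18.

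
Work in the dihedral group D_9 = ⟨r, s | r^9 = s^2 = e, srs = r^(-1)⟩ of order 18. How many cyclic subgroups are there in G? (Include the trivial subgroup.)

Group the elements of G by the cyclic subgroup they generate; each cyclic subgroup of order d accounts for φ(d) elements.
Cyclic subgroups by order — order 1: 1; order 2: 9; order 3: 1; order 9: 1.
Total: 12.

12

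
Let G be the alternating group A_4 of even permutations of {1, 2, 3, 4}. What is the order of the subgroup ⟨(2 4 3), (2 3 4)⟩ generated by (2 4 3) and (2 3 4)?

|⟨(2 4 3)⟩| = 3 and |⟨(2 3 4)⟩| = 3, so |H| is a multiple of lcm(3, 3) = 3 and divides |G| = 12.
Closing under the operation: H = {e, (2 3 4), (2 4 3)}, so |H| = 3.

3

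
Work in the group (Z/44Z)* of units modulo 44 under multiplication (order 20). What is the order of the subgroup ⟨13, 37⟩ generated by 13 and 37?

10

|⟨13⟩| = 10 and |⟨37⟩| = 5, so |H| is a multiple of lcm(10, 5) = 10 and divides |G| = 20.
Closing under the operation: H = {1, 5, 9, 13, 17, 21, 25, 29, 37, 41}, so |H| = 10.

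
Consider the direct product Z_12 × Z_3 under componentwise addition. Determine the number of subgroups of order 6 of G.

|G| = 36 and 6 | 36, so subgroups of order 6 are possible by Lagrange.
The subgroups of order 6 are: {(0,0), (0,1), (0,2), (6,0), (6,1), (6,2)}; {(0,0), (2,0), (4,0), (6,0), (8,0), (10,0)}; {(0,0), (2,2), (4,1), (6,0), (8,2), (10,1)}; {(0,0), (2,1), (4,2), (6,0), (8,1), (10,2)}.
So G has 4 subgroups of order 6.

4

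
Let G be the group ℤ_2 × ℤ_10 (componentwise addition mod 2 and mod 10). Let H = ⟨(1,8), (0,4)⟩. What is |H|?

|⟨(1,8)⟩| = 10 and |⟨(0,4)⟩| = 5, so |H| is a multiple of lcm(10, 5) = 10 and divides |G| = 20.
Closing under the operation: H = {(0,0), (0,2), (0,4), (0,6), (0,8), (1,0), (1,2), (1,4), (1,6), (1,8)}, so |H| = 10.

10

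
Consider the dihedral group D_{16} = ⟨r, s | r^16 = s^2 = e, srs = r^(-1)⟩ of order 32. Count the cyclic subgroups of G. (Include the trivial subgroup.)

A cyclic subgroup of order d is generated by each of its φ(d) elements of order d, so the cyclic subgroups of order d number (#elements of order d)/φ(d).
Cyclic subgroups by order — order 1: 1; order 2: 17; order 4: 1; order 8: 1; order 16: 1.
Total: 21.

21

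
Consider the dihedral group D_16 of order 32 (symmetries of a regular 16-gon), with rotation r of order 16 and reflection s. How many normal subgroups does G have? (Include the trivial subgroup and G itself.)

8

G has 36 subgroups. Checking conjugation-invariance by order — order 1: 1/1 normal; order 2: 1/17 normal; order 4: 1/9 normal; order 8: 1/5 normal; order 16: 3/3 normal; order 32: 1/1 normal.
Total normal subgroups: 8.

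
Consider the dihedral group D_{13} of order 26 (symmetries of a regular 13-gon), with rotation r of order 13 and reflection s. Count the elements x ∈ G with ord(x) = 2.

13

Enumerating element orders in G gives 13 elements of order 2.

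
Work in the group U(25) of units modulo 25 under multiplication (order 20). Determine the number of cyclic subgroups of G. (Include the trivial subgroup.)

Each element a generates a cyclic subgroup ⟨a⟩; distinct elements may generate the same one (a cyclic group of order d has φ(d) generators).
Cyclic subgroups by order — order 1: 1; order 2: 1; order 4: 1; order 5: 1; order 10: 1; order 20: 1.
Total: 6.

6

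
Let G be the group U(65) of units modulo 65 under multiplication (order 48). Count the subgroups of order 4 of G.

7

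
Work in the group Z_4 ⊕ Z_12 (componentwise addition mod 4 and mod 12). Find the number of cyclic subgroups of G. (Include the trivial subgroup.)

Group the elements of G by the cyclic subgroup they generate; each cyclic subgroup of order d accounts for φ(d) elements.
Cyclic subgroups by order — order 1: 1; order 2: 3; order 3: 1; order 4: 6; order 6: 3; order 12: 6.
Total: 20.

20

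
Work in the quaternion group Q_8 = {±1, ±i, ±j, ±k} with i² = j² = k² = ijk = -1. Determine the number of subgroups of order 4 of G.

3

|G| = 8 and 4 | 8, so subgroups of order 4 are possible by Lagrange.
The subgroups of order 4 are: {1, -1, i, -i}; {1, -1, j, -j}; {1, -1, k, -k}.
So G has 3 subgroups of order 4.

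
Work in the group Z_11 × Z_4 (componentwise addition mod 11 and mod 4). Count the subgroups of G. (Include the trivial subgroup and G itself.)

6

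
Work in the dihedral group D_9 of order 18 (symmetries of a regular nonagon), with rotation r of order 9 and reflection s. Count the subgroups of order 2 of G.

9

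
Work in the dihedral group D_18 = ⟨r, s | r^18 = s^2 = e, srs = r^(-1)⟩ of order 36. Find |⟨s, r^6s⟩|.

|⟨s⟩| = 2 and |⟨r^6s⟩| = 2, so |H| is a multiple of lcm(2, 2) = 2 and divides |G| = 36.
Closing under the operation: H = {e, r^6, r^12, s, r^6s, r^12s}, so |H| = 6.

6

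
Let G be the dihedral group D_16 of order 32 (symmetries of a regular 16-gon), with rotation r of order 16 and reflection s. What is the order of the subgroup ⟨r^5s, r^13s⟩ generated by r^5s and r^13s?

4

|⟨r^5s⟩| = 2 and |⟨r^13s⟩| = 2, so |H| is a multiple of lcm(2, 2) = 2 and divides |G| = 32.
Closing under the operation: H = {e, r^8, r^5s, r^13s}, so |H| = 4.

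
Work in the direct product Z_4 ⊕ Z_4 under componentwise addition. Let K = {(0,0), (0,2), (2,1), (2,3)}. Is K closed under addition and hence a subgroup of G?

|K| = 4 divides |G| = 16, consistent with Lagrange.
K contains the identity, every element's inverse is in K, and K is closed under +: it is a subgroup.
In fact K = ⟨(2,3)⟩.

Yes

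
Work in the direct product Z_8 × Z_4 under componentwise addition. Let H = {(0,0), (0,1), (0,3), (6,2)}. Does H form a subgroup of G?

No

(6,2) ∈ H but its inverse (2,2) ∉ H, so H is not a subgroup.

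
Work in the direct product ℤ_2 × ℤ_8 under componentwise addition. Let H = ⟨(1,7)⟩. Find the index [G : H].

|⟨(1,7)⟩| = 8 and |G| = 16.
By Lagrange, [G : H] = |G|/|H| = 16/8 = 2.

2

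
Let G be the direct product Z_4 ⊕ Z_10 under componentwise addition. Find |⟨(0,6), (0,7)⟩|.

10

|⟨(0,6)⟩| = 5 and |⟨(0,7)⟩| = 10, so |H| is a multiple of lcm(5, 10) = 10 and divides |G| = 40.
Closing under the operation: H = {(0,0), (0,1), (0,2), (0,3), (0,4), (0,5), (0,6), (0,7), (0,8), (0,9)}, so |H| = 10.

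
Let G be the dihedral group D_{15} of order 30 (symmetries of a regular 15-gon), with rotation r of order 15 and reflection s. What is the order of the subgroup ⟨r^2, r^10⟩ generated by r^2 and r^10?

15

|⟨r^2⟩| = 15 and |⟨r^10⟩| = 3, so |H| is a multiple of lcm(15, 3) = 15 and divides |G| = 30.
Closing under the operation: H = {e, r, r^2, r^3, r^4, r^5, r^6, r^7, r^8, r^9, r^10, r^11, r^12, r^13, r^14}, so |H| = 15.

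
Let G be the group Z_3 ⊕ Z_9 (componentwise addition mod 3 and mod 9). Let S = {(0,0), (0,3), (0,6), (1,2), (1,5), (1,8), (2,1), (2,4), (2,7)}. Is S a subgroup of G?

|S| = 9 divides |G| = 27, consistent with Lagrange.
S contains the identity, every element's inverse is in S, and S is closed under +: it is a subgroup.
In fact S = ⟨(2,4)⟩.

Yes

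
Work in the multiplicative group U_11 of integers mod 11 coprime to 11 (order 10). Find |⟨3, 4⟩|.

5

|⟨3⟩| = 5 and |⟨4⟩| = 5, so |H| is a multiple of lcm(5, 5) = 5 and divides |G| = 10.
Closing under the operation: H = {1, 3, 4, 5, 9}, so |H| = 5.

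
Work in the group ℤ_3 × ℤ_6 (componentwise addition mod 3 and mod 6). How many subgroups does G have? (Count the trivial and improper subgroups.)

|G| = 18, so by Lagrange every subgroup order divides 18. Divisors: 1, 2, 3, 6, 9, 18.
Subgroups by order — order 1: 1; order 2: 1; order 3: 4; order 6: 4; order 9: 1; order 18: 1.
Total: 1 + 1 + 4 + 4 + 1 + 1 = 12.

12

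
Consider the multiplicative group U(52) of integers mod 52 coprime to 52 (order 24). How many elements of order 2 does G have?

The elements of order 2 are: 25, 27, 51.
That's 3.

3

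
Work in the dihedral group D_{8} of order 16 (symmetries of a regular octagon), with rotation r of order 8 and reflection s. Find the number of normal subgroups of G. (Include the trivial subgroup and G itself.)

7

G has 19 subgroups. Checking conjugation-invariance by order — order 1: 1/1 normal; order 2: 1/9 normal; order 4: 1/5 normal; order 8: 3/3 normal; order 16: 1/1 normal.
Total normal subgroups: 7.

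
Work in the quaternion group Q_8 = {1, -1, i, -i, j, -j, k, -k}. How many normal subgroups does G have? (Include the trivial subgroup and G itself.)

6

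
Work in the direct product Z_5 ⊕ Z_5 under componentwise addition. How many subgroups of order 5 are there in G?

6

|G| = 25 and 5 | 25, so subgroups of order 5 are possible by Lagrange.
The subgroups of order 5 are: {(0,0), (0,1), (0,2), (0,3), (0,4)}; {(0,0), (1,0), (2,0), (3,0), (4,0)}; {(0,0), (1,1), (2,2), (3,3), (4,4)}; {(0,0), (1,2), (2,4), (3,1), (4,3)}; … (6 in all).
So G has 6 subgroups of order 5.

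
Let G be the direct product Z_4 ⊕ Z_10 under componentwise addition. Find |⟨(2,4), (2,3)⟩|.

20

|⟨(2,4)⟩| = 10 and |⟨(2,3)⟩| = 10, so |H| is a multiple of lcm(10, 10) = 10 and divides |G| = 40.
Closing under the operation: H = {(0,0), (0,1), (0,2), (0,3), (0,4), (0,5), (0,6), (0,7), (0,8), (0,9), (2,0), (2,1), (2,2), (2,3), (2,4), (2,5), (2,6), (2,7), (2,8), (2,9)}, so |H| = 20.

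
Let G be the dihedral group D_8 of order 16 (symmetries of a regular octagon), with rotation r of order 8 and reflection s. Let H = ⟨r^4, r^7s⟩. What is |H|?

4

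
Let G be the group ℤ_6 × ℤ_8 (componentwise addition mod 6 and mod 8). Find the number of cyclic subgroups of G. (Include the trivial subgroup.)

16

A cyclic subgroup of order d is generated by each of its φ(d) elements of order d, so the cyclic subgroups of order d number (#elements of order d)/φ(d).
Cyclic subgroups by order — order 1: 1; order 2: 3; order 3: 1; order 4: 2; order 6: 3; order 8: 2; order 12: 2; order 24: 2.
Total: 16.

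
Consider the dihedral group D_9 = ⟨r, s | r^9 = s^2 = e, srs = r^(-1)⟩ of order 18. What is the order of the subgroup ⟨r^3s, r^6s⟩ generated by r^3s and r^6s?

|⟨r^3s⟩| = 2 and |⟨r^6s⟩| = 2, so |H| is a multiple of lcm(2, 2) = 2 and divides |G| = 18.
Closing under the operation: H = {e, r^3, r^6, s, r^3s, r^6s}, so |H| = 6.

6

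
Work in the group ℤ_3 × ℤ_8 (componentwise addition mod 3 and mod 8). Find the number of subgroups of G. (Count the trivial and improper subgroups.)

8

|G| = 24, so by Lagrange every subgroup order divides 24. Divisors: 1, 2, 3, 4, 6, 8, 12, 24.
Subgroups by order — order 1: 1; order 2: 1; order 3: 1; order 4: 1; order 6: 1; order 8: 1; order 12: 1; order 24: 1.
Total: 1 + 1 + 1 + 1 + 1 + 1 + 1 + 1 = 8.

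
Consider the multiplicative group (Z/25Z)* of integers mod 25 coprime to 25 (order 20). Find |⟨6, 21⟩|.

5

|⟨6⟩| = 5 and |⟨21⟩| = 5, so |H| is a multiple of lcm(5, 5) = 5 and divides |G| = 20.
Closing under the operation: H = {1, 6, 11, 16, 21}, so |H| = 5.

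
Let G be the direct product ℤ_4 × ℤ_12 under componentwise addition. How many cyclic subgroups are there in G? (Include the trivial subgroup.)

Group the elements of G by the cyclic subgroup they generate; each cyclic subgroup of order d accounts for φ(d) elements.
Cyclic subgroups by order — order 1: 1; order 2: 3; order 3: 1; order 4: 6; order 6: 3; order 12: 6.
Total: 20.

20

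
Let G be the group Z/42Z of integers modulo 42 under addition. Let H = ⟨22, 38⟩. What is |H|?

|⟨22⟩| = 21 and |⟨38⟩| = 21, so |H| is a multiple of lcm(21, 21) = 21 and divides |G| = 42.
Closing under the operation: H = {0, 2, 4, 6, 8, 10, 12, 14, 16, 18, 20, 22, 24, 26, 28, 30, 32, 34, 36, 38, 40}, so |H| = 21.

21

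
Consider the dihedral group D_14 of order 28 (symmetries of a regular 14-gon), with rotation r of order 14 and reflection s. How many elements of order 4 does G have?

0

No element of G has order 4 (even though 4 | 28).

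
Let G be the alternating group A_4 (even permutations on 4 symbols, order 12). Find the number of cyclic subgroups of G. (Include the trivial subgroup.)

Each element a generates a cyclic subgroup ⟨a⟩; distinct elements may generate the same one (a cyclic group of order d has φ(d) generators).
Cyclic subgroups by order — order 1: 1; order 2: 3; order 3: 4.
Total: 8.

8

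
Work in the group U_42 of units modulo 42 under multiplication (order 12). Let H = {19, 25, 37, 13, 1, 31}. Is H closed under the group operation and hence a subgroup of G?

|H| = 6 divides |G| = 12, consistent with Lagrange.
H contains the identity, every element's inverse is in H, and H is closed under ·: it is a subgroup.
In fact H = ⟨19⟩.

Yes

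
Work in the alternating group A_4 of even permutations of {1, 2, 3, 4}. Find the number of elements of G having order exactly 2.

3

The elements of order 2 are: (1 2)(3 4), (1 3)(2 4), (1 4)(2 3).
That's 3.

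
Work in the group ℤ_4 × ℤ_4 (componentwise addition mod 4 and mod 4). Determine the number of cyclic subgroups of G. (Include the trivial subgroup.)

A cyclic subgroup of order d is generated by each of its φ(d) elements of order d, so the cyclic subgroups of order d number (#elements of order d)/φ(d).
Cyclic subgroups by order — order 1: 1; order 2: 3; order 4: 6.
Total: 10.

10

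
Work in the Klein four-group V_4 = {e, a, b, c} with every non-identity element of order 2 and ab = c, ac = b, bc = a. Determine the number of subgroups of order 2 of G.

3

|G| = 4 and 2 | 4, so subgroups of order 2 are possible by Lagrange.
The subgroups of order 2 are: {e, a}; {e, b}; {e, c}.
So G has 3 subgroups of order 2.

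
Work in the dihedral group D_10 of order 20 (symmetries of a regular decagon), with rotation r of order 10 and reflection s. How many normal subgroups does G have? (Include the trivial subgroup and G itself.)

G has 22 subgroups. Checking conjugation-invariance by order — order 1: 1/1 normal; order 2: 1/11 normal; order 4: 0/5 normal; order 5: 1/1 normal; order 10: 3/3 normal; order 20: 1/1 normal.
Total normal subgroups: 7.

7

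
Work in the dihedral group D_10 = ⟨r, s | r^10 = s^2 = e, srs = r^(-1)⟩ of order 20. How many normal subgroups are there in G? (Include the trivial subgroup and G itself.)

7

G has 22 subgroups. Checking conjugation-invariance by order — order 1: 1/1 normal; order 2: 1/11 normal; order 4: 0/5 normal; order 5: 1/1 normal; order 10: 3/3 normal; order 20: 1/1 normal.
Total normal subgroups: 7.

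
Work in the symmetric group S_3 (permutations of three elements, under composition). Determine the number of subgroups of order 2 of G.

|G| = 6 and 2 | 6, so subgroups of order 2 are possible by Lagrange.
The subgroups of order 2 are: {e, (1 2)}; {e, (1 3)}; {e, (2 3)}.
So G has 3 subgroups of order 2.

3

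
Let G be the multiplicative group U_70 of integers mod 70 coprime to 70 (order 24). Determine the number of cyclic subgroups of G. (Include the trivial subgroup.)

12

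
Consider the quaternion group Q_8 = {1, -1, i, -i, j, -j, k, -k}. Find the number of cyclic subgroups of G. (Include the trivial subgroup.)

5

Group the elements of G by the cyclic subgroup they generate; each cyclic subgroup of order d accounts for φ(d) elements.
Cyclic subgroups by order — order 1: 1; order 2: 1; order 4: 3.
Total: 5.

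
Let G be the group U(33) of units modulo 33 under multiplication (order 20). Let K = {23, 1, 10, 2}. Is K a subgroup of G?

No

2 ∈ K but its inverse 17 ∉ K, so K is not a subgroup.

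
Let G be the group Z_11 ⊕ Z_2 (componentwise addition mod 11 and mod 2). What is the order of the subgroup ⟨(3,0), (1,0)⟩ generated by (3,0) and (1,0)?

11

|⟨(3,0)⟩| = 11 and |⟨(1,0)⟩| = 11, so |H| is a multiple of lcm(11, 11) = 11 and divides |G| = 22.
Closing under the operation: H = {(0,0), (1,0), (2,0), (3,0), (4,0), (5,0), (6,0), (7,0), (8,0), (9,0), (10,0)}, so |H| = 11.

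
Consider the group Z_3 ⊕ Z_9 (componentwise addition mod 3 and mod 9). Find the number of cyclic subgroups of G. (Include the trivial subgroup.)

Each element a generates a cyclic subgroup ⟨a⟩; distinct elements may generate the same one (a cyclic group of order d has φ(d) generators).
Cyclic subgroups by order — order 1: 1; order 3: 4; order 9: 3.
Total: 8.

8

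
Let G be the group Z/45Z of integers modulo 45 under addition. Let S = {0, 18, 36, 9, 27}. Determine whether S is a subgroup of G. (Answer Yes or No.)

Yes

|S| = 5 divides |G| = 45, consistent with Lagrange.
S contains the identity, every element's inverse is in S, and S is closed under +: it is a subgroup.
In fact S = ⟨18⟩.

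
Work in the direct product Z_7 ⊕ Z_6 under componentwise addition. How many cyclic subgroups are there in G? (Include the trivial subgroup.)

8

Each element a generates a cyclic subgroup ⟨a⟩; distinct elements may generate the same one (a cyclic group of order d has φ(d) generators).
Cyclic subgroups by order — order 1: 1; order 2: 1; order 3: 1; order 6: 1; order 7: 1; order 14: 1; order 21: 1; order 42: 1.
Total: 8.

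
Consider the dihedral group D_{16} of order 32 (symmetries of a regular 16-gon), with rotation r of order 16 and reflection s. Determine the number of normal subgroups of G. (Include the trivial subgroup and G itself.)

8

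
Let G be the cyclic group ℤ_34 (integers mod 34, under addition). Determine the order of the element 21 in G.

In ℤ_34, the order of an element a is n/gcd(a, n).
gcd(21, 34) = 1, so |⟨21⟩| = 34/1 = 34.

34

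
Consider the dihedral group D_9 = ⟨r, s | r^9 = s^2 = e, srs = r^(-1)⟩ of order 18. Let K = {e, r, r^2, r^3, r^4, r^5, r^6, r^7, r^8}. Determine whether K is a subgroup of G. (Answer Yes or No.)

Yes

|K| = 9 divides |G| = 18, consistent with Lagrange.
K contains the identity, every element's inverse is in K, and K is closed under ·: it is a subgroup.
In fact K = ⟨r^4⟩.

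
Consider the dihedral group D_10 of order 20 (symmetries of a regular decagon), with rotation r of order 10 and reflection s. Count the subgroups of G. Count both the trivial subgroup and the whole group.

22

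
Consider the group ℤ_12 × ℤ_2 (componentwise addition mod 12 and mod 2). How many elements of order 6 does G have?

6

An element (a,b) has order lcm(ord(a), ord(b)); count pairs with lcm equal to 6.
Enumerating gives 6 such elements.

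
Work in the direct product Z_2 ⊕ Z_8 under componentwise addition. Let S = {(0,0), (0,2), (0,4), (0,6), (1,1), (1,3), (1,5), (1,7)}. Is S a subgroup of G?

|S| = 8 divides |G| = 16, consistent with Lagrange.
S contains the identity, every element's inverse is in S, and S is closed under +: it is a subgroup.
In fact S = ⟨(1,5)⟩.

Yes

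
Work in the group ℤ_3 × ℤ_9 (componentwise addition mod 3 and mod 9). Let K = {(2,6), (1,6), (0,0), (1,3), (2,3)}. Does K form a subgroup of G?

No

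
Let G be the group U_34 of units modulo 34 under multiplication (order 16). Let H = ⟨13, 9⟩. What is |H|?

8

|⟨13⟩| = 4 and |⟨9⟩| = 8, so |H| is a multiple of lcm(4, 8) = 8 and divides |G| = 16.
Closing under the operation: H = {1, 9, 13, 15, 19, 21, 25, 33}, so |H| = 8.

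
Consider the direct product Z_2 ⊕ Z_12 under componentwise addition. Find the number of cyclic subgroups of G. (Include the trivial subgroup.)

Group the elements of G by the cyclic subgroup they generate; each cyclic subgroup of order d accounts for φ(d) elements.
Cyclic subgroups by order — order 1: 1; order 2: 3; order 3: 1; order 4: 2; order 6: 3; order 12: 2.
Total: 12.

12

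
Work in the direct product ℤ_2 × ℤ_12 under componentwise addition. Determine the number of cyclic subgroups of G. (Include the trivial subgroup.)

12

A cyclic subgroup of order d is generated by each of its φ(d) elements of order d, so the cyclic subgroups of order d number (#elements of order d)/φ(d).
Cyclic subgroups by order — order 1: 1; order 2: 3; order 3: 1; order 4: 2; order 6: 3; order 12: 2.
Total: 12.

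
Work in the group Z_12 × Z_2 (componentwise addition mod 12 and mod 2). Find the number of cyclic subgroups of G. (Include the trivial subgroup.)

12

A cyclic subgroup of order d is generated by each of its φ(d) elements of order d, so the cyclic subgroups of order d number (#elements of order d)/φ(d).
Cyclic subgroups by order — order 1: 1; order 2: 3; order 3: 1; order 4: 2; order 6: 3; order 12: 2.
Total: 12.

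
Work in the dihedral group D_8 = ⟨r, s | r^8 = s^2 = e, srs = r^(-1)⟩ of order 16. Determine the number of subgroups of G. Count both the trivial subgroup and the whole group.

19

|G| = 16, so by Lagrange every subgroup order divides 16. Divisors: 1, 2, 4, 8, 16.
Subgroups by order — order 1: 1; order 2: 9; order 4: 5; order 8: 3; order 16: 1.
Total: 1 + 9 + 5 + 3 + 1 = 19.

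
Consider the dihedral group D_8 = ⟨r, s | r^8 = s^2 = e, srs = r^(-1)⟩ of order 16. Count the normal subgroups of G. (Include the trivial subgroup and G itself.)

G has 19 subgroups. Checking conjugation-invariance by order — order 1: 1/1 normal; order 2: 1/9 normal; order 4: 1/5 normal; order 8: 3/3 normal; order 16: 1/1 normal.
Total normal subgroups: 7.

7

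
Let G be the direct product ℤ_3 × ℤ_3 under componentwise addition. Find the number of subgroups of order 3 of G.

4

|G| = 9 and 3 | 9, so subgroups of order 3 are possible by Lagrange.
The subgroups of order 3 are: {(0,0), (0,1), (0,2)}; {(0,0), (1,0), (2,0)}; {(0,0), (1,1), (2,2)}; {(0,0), (1,2), (2,1)}.
So G has 4 subgroups of order 3.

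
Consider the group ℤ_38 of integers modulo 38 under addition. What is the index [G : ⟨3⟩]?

|⟨3⟩| = 38 and |G| = 38.
By Lagrange, [G : H] = |G|/|H| = 38/38 = 1.

1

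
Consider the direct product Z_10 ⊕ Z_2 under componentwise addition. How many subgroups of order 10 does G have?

|G| = 20 and 10 | 20, so subgroups of order 10 are possible by Lagrange.
The subgroups of order 10 are: {(0,0), (0,1), (2,0), (2,1), (4,0), (4,1), (6,0), (6,1), (8,0), (8,1)}; {(0,0), (1,0), (2,0), (3,0), (4,0), (5,0), (6,0), (7,0), (8,0), (9,0)}; {(0,0), (1,1), (2,0), (3,1), (4,0), (5,1), (6,0), (7,1), (8,0), (9,1)}.
So G has 3 subgroups of order 10.

3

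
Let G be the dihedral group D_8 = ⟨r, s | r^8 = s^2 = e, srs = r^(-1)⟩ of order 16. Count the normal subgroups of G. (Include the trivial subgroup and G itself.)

G has 19 subgroups. Checking conjugation-invariance by order — order 1: 1/1 normal; order 2: 1/9 normal; order 4: 1/5 normal; order 8: 3/3 normal; order 16: 1/1 normal.
Total normal subgroups: 7.

7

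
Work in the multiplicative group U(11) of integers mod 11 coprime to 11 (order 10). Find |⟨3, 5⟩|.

|⟨3⟩| = 5 and |⟨5⟩| = 5, so |H| is a multiple of lcm(5, 5) = 5 and divides |G| = 10.
Closing under the operation: H = {1, 3, 4, 5, 9}, so |H| = 5.

5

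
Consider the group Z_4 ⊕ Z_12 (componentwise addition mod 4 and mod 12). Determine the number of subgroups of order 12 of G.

7

|G| = 48 and 12 | 48, so subgroups of order 12 are possible by Lagrange.
The subgroups of order 12 are: {(0,0), (0,1), (0,2), (0,3), (0,4), (0,5), (0,6), (0,7), (0,8), (0,9), (0,10), (0,11)}; {(0,0), (0,2), (0,4), (0,6), (0,8), (0,10), (2,0), (2,2), (2,4), (2,6), (2,8), (2,10)}; {(0,0), (0,2), (0,4), (0,6), (0,8), (0,10), (2,1), (2,3), (2,5), (2,7), (2,9), (2,11)}; {(0,0), (0,4), (0,8), (1,0), (1,4), (1,8), (2,0), (2,4), (2,8), (3,0), (3,4), (3,8)}; … (7 in all).
So G has 7 subgroups of order 12.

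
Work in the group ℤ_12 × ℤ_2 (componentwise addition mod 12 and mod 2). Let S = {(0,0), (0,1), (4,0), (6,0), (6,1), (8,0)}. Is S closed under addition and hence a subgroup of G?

No

Closure fails: (0,1) + (4,0) = (4,1) ∉ S. So S is not a subgroup.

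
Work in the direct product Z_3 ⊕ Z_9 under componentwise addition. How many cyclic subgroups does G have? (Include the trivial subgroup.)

8

A cyclic subgroup of order d is generated by each of its φ(d) elements of order d, so the cyclic subgroups of order d number (#elements of order d)/φ(d).
Cyclic subgroups by order — order 1: 1; order 3: 4; order 9: 3.
Total: 8.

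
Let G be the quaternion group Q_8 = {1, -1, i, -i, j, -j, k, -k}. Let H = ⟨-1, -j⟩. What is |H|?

|⟨-1⟩| = 2 and |⟨-j⟩| = 4, so |H| is a multiple of lcm(2, 4) = 4 and divides |G| = 8.
Closing under the operation: H = {1, -1, j, -j}, so |H| = 4.

4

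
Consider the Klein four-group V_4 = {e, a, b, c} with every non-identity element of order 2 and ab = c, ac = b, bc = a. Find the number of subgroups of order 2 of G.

3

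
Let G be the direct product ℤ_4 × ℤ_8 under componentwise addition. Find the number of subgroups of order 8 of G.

7

|G| = 32 and 8 | 32, so subgroups of order 8 are possible by Lagrange.
The subgroups of order 8 are: {(0,0), (0,1), (0,2), (0,3), (0,4), (0,5), (0,6), (0,7)}; {(0,0), (0,2), (0,4), (0,6), (2,0), (2,2), (2,4), (2,6)}; {(0,0), (0,2), (0,4), (0,6), (2,1), (2,3), (2,5), (2,7)}; {(0,0), (0,4), (1,0), (1,4), (2,0), (2,4), (3,0), (3,4)}; … (7 in all).
So G has 7 subgroups of order 8.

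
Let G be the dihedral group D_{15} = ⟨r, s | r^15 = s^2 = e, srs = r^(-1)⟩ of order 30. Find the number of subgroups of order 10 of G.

|G| = 30 and 10 | 30, so subgroups of order 10 are possible by Lagrange.
The subgroups of order 10 are: {e, r^3, r^6, r^9, r^12, rs, r^4s, r^7s, r^10s, r^13s}; {e, r^3, r^6, r^9, r^12, r^2s, r^5s, r^8s, r^11s, r^14s}; {e, r^3, r^6, r^9, r^12, s, r^3s, r^6s, r^9s, r^12s}.
So G has 3 subgroups of order 10.

3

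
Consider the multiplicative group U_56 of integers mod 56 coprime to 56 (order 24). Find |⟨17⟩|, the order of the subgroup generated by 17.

6

Compute successive powers of 17 mod 56: 17, 9, 41, 25, 33, 1; 17^6 ≡ 1 (mod 56).
So |⟨17⟩| = 6.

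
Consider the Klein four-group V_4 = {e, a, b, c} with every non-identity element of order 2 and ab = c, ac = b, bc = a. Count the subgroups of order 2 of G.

3

|G| = 4 and 2 | 4, so subgroups of order 2 are possible by Lagrange.
The subgroups of order 2 are: {e, a}; {e, b}; {e, c}.
So G has 3 subgroups of order 2.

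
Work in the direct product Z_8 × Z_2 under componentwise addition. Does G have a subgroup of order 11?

11 does not divide |G| = 16, so by Lagrange no subgroup of order 11 exists.

No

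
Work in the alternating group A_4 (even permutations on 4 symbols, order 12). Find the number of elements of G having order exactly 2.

The elements of order 2 are: (1 2)(3 4), (1 3)(2 4), (1 4)(2 3).
That's 3.

3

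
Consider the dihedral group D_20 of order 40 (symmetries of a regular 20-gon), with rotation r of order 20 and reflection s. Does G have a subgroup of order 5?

Yes

5 | 40. A subgroup of order 5 is {e, r^4, r^8, r^12, r^16}.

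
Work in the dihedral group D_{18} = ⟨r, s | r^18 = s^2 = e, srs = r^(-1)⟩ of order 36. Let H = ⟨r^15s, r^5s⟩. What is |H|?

18

|⟨r^15s⟩| = 2 and |⟨r^5s⟩| = 2, so |H| is a multiple of lcm(2, 2) = 2 and divides |G| = 36.
Closing under the operation: H = {e, r^2, r^4, r^6, r^8, r^10, r^12, r^14, r^16, rs, r^3s, r^5s, r^7s, r^9s, r^11s, r^13s, r^15s, r^17s}, so |H| = 18.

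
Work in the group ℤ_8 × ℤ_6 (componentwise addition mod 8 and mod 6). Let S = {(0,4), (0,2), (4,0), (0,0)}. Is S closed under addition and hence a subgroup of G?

No

Closure fails: (0,2) + (4,0) = (4,2) ∉ S. So S is not a subgroup.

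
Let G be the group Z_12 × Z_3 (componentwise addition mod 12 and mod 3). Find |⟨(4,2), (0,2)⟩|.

|⟨(4,2)⟩| = 3 and |⟨(0,2)⟩| = 3, so |H| is a multiple of lcm(3, 3) = 3 and divides |G| = 36.
Closing under the operation: H = {(0,0), (0,1), (0,2), (4,0), (4,1), (4,2), (8,0), (8,1), (8,2)}, so |H| = 9.

9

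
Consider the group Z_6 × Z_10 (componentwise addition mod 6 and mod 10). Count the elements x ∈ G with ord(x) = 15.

8

An element (a,b) has order lcm(ord(a), ord(b)); count pairs with lcm equal to 15.
Enumerating gives 8 such elements.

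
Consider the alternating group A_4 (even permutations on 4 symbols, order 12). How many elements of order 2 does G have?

3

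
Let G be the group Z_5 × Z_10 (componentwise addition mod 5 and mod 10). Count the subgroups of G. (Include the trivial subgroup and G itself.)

16

|G| = 50, so by Lagrange every subgroup order divides 50. Divisors: 1, 2, 5, 10, 25, 50.
Subgroups by order — order 1: 1; order 2: 1; order 5: 6; order 10: 6; order 25: 1; order 50: 1.
Total: 1 + 1 + 6 + 6 + 1 + 1 = 16.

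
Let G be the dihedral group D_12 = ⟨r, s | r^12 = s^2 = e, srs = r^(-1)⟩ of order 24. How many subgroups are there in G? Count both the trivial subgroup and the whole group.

|G| = 24, so by Lagrange every subgroup order divides 24. Divisors: 1, 2, 3, 4, 6, 8, 12, 24.
Subgroups by order — order 1: 1; order 2: 13; order 3: 1; order 4: 7; order 6: 5; order 8: 3; order 12: 3; order 24: 1.
Total: 1 + 13 + 1 + 7 + 5 + 3 + 3 + 1 = 34.

34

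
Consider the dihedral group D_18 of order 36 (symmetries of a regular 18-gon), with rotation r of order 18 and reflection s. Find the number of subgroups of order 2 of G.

19

|G| = 36 and 2 | 36, so subgroups of order 2 are possible by Lagrange.
The subgroups of order 2 are: {e, r^10s}; {e, r^11s}; {e, r^12s}; {e, r^13s}; … (19 in all).
So G has 19 subgroups of order 2.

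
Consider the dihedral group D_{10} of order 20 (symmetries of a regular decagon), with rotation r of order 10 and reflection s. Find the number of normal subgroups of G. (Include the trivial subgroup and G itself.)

G has 22 subgroups. Checking conjugation-invariance by order — order 1: 1/1 normal; order 2: 1/11 normal; order 4: 0/5 normal; order 5: 1/1 normal; order 10: 3/3 normal; order 20: 1/1 normal.
Total normal subgroups: 7.

7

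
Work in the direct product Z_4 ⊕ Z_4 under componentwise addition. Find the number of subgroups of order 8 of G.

3

|G| = 16 and 8 | 16, so subgroups of order 8 are possible by Lagrange.
The subgroups of order 8 are: {(0,0), (0,1), (0,2), (0,3), (2,0), (2,1), (2,2), (2,3)}; {(0,0), (0,2), (1,0), (1,2), (2,0), (2,2), (3,0), (3,2)}; {(0,0), (0,2), (1,1), (1,3), (2,0), (2,2), (3,1), (3,3)}.
So G has 3 subgroups of order 8.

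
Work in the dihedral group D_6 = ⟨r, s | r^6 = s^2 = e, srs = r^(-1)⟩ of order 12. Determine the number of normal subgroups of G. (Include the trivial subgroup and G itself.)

G has 16 subgroups. Checking conjugation-invariance by order — order 1: 1/1 normal; order 2: 1/7 normal; order 3: 1/1 normal; order 4: 0/3 normal; order 6: 3/3 normal; order 12: 1/1 normal.
Total normal subgroups: 7.

7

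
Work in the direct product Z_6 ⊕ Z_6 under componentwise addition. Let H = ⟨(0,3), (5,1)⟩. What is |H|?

12

|⟨(0,3)⟩| = 2 and |⟨(5,1)⟩| = 6, so |H| is a multiple of lcm(2, 6) = 6 and divides |G| = 36.
Closing under the operation: H = {(0,0), (0,3), (1,2), (1,5), (2,1), (2,4), (3,0), (3,3), (4,2), (4,5), (5,1), (5,4)}, so |H| = 12.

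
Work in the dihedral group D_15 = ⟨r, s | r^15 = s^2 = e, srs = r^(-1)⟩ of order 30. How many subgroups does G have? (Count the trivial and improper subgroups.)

28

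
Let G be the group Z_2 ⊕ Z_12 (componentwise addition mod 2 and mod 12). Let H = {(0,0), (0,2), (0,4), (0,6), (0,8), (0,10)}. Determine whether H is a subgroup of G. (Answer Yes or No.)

Yes

|H| = 6 divides |G| = 24, consistent with Lagrange.
H contains the identity, every element's inverse is in H, and H is closed under +: it is a subgroup.
In fact H = ⟨(0,2)⟩.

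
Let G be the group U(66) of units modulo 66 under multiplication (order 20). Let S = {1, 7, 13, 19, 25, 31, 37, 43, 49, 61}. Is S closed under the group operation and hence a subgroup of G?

Yes

|S| = 10 divides |G| = 20, consistent with Lagrange.
S contains the identity, every element's inverse is in S, and S is closed under ·: it is a subgroup.
In fact S = ⟨7⟩.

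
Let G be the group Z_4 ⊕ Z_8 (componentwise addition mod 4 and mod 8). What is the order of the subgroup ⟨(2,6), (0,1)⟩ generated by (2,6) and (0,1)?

|⟨(2,6)⟩| = 4 and |⟨(0,1)⟩| = 8, so |H| is a multiple of lcm(4, 8) = 8 and divides |G| = 32.
Closing under the operation: H = {(0,0), (0,1), (0,2), (0,3), (0,4), (0,5), (0,6), (0,7), (2,0), (2,1), (2,2), (2,3), (2,4), (2,5), (2,6), (2,7)}, so |H| = 16.

16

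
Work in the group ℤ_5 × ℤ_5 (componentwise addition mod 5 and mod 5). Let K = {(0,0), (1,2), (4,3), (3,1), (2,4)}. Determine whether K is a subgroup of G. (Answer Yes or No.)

Yes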